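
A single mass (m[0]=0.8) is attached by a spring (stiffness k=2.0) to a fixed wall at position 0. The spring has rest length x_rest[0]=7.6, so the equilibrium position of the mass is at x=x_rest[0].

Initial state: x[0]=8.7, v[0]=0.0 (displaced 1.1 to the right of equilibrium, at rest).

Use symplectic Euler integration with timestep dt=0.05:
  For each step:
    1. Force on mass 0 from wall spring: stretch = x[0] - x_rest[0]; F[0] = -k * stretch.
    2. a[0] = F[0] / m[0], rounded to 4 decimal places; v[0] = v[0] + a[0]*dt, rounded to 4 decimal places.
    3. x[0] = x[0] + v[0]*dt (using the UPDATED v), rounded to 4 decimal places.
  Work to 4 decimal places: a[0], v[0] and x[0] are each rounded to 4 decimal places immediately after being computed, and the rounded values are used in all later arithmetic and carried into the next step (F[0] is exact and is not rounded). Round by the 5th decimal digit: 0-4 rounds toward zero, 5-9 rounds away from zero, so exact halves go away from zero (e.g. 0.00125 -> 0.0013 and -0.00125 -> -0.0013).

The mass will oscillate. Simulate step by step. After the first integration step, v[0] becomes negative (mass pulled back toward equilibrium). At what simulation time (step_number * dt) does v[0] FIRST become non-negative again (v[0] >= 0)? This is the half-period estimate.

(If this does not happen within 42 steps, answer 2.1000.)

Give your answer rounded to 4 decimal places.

Step 0: x=[8.7000] v=[0.0000]
Step 1: x=[8.6931] v=[-0.1375]
Step 2: x=[8.6794] v=[-0.2741]
Step 3: x=[8.6590] v=[-0.4090]
Step 4: x=[8.6319] v=[-0.5414]
Step 5: x=[8.5984] v=[-0.6704]
Step 6: x=[8.5586] v=[-0.7952]
Step 7: x=[8.5129] v=[-0.9150]
Step 8: x=[8.4614] v=[-1.0291]
Step 9: x=[8.4046] v=[-1.1368]
Step 10: x=[8.3427] v=[-1.2374]
Step 11: x=[8.2762] v=[-1.3302]
Step 12: x=[8.2055] v=[-1.4147]
Step 13: x=[8.1310] v=[-1.4904]
Step 14: x=[8.0532] v=[-1.5568]
Step 15: x=[7.9725] v=[-1.6135]
Step 16: x=[7.8895] v=[-1.6601]
Step 17: x=[7.8047] v=[-1.6963]
Step 18: x=[7.7186] v=[-1.7219]
Step 19: x=[7.6318] v=[-1.7367]
Step 20: x=[7.5448] v=[-1.7407]
Step 21: x=[7.4581] v=[-1.7338]
Step 22: x=[7.3723] v=[-1.7161]
Step 23: x=[7.2879] v=[-1.6876]
Step 24: x=[7.2055] v=[-1.6486]
Step 25: x=[7.1255] v=[-1.5993]
Step 26: x=[7.0485] v=[-1.5400]
Step 27: x=[6.9749] v=[-1.4711]
Step 28: x=[6.9053] v=[-1.3930]
Step 29: x=[6.8400] v=[-1.3062]
Step 30: x=[6.7794] v=[-1.2112]
Step 31: x=[6.7240] v=[-1.1086]
Step 32: x=[6.6740] v=[-0.9991]
Step 33: x=[6.6298] v=[-0.8834]
Step 34: x=[6.5917] v=[-0.7621]
Step 35: x=[6.5599] v=[-0.6361]
Step 36: x=[6.5346] v=[-0.5061]
Step 37: x=[6.5160] v=[-0.3729]
Step 38: x=[6.5041] v=[-0.2374]
Step 39: x=[6.4991] v=[-0.1004]
Step 40: x=[6.5010] v=[0.0372]
First v>=0 after going negative at step 40, time=2.0000

Answer: 2.0000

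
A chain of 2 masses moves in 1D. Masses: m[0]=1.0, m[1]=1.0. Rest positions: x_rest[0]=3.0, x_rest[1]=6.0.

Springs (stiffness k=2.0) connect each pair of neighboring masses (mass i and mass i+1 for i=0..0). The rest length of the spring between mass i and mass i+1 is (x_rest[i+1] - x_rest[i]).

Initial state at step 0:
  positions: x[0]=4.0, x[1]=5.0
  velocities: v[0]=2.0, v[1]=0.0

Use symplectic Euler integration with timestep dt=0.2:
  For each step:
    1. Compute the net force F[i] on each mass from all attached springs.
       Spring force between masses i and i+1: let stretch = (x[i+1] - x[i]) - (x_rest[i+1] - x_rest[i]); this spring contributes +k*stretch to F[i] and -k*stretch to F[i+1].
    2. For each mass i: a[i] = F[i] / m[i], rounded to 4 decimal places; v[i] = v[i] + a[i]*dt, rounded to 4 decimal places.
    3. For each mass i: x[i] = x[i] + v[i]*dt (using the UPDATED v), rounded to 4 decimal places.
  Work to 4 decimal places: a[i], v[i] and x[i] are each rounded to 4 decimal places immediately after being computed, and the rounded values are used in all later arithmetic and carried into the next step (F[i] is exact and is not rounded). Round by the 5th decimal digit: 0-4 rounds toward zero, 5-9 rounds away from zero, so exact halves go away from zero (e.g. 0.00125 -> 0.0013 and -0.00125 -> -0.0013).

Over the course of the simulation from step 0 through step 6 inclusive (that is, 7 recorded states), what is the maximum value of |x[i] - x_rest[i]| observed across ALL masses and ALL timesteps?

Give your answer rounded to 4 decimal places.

Step 0: x=[4.0000 5.0000] v=[2.0000 0.0000]
Step 1: x=[4.2400 5.1600] v=[1.2000 0.8000]
Step 2: x=[4.3136 5.4864] v=[0.3680 1.6320]
Step 3: x=[4.2410 5.9590] v=[-0.3629 2.3629]
Step 4: x=[4.0659 6.5341] v=[-0.8757 2.8757]
Step 5: x=[3.8482 7.1518] v=[-1.0884 3.0884]
Step 6: x=[3.6548 7.7452] v=[-0.9670 2.9670]
Max displacement = 1.7452

Answer: 1.7452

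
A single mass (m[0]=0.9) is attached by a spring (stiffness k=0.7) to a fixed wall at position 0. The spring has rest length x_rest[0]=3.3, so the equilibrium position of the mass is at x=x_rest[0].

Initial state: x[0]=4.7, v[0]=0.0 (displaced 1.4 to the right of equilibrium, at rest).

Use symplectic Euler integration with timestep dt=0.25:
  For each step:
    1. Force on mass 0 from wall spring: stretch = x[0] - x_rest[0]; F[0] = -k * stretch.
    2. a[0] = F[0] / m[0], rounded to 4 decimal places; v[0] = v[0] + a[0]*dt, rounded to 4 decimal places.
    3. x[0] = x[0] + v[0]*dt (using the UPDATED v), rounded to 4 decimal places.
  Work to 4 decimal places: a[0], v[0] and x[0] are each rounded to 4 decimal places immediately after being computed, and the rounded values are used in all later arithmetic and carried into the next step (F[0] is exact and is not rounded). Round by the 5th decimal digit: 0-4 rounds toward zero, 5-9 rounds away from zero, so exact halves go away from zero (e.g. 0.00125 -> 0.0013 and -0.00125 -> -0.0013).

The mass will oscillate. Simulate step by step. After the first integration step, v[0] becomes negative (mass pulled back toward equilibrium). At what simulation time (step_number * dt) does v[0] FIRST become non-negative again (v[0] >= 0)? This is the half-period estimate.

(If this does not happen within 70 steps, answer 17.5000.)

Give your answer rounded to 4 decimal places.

Step 0: x=[4.7000] v=[0.0000]
Step 1: x=[4.6320] v=[-0.2722]
Step 2: x=[4.4992] v=[-0.5312]
Step 3: x=[4.3081] v=[-0.7644]
Step 4: x=[4.0680] v=[-0.9604]
Step 5: x=[3.7906] v=[-1.1097]
Step 6: x=[3.4893] v=[-1.2051]
Step 7: x=[3.1788] v=[-1.2419]
Step 8: x=[2.8742] v=[-1.2183]
Step 9: x=[2.5903] v=[-1.1355]
Step 10: x=[2.3409] v=[-0.9975]
Step 11: x=[2.1382] v=[-0.8110]
Step 12: x=[1.9919] v=[-0.5851]
Step 13: x=[1.9092] v=[-0.3308]
Step 14: x=[1.8941] v=[-0.0604]
Step 15: x=[1.9474] v=[0.2130]
First v>=0 after going negative at step 15, time=3.7500

Answer: 3.7500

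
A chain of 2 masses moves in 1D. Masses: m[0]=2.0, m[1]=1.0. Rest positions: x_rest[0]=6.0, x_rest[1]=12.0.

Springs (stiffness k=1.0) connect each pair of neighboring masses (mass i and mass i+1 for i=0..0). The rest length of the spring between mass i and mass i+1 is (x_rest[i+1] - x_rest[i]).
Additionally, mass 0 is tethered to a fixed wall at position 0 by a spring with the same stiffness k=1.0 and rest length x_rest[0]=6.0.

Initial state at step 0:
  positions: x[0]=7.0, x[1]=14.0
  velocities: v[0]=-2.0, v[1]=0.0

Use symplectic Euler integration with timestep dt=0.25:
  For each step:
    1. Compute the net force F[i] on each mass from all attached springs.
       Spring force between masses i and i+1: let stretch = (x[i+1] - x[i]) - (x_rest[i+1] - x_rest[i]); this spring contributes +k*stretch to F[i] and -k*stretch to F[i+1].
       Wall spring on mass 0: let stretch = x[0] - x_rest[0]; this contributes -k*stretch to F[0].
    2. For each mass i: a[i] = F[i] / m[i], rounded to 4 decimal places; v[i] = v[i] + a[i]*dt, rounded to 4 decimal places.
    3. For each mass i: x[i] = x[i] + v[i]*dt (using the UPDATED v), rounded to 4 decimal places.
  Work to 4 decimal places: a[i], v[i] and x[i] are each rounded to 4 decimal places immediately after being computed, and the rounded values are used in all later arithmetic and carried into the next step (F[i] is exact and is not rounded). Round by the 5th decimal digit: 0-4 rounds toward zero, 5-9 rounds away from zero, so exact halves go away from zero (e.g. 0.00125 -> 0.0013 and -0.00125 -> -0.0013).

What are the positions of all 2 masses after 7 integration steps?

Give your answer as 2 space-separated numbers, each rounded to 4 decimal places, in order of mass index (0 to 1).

Step 0: x=[7.0000 14.0000] v=[-2.0000 0.0000]
Step 1: x=[6.5000 13.9375] v=[-2.0000 -0.2500]
Step 2: x=[6.0293 13.7852] v=[-1.8828 -0.6094]
Step 3: x=[5.6126 13.5231] v=[-1.6670 -1.0484]
Step 4: x=[5.2677 13.1416] v=[-1.3798 -1.5260]
Step 5: x=[5.0042 12.6430] v=[-1.0540 -1.9945]
Step 6: x=[4.8230 12.0420] v=[-0.7247 -2.4042]
Step 7: x=[4.7167 11.3648] v=[-0.4252 -2.7090]

Answer: 4.7167 11.3648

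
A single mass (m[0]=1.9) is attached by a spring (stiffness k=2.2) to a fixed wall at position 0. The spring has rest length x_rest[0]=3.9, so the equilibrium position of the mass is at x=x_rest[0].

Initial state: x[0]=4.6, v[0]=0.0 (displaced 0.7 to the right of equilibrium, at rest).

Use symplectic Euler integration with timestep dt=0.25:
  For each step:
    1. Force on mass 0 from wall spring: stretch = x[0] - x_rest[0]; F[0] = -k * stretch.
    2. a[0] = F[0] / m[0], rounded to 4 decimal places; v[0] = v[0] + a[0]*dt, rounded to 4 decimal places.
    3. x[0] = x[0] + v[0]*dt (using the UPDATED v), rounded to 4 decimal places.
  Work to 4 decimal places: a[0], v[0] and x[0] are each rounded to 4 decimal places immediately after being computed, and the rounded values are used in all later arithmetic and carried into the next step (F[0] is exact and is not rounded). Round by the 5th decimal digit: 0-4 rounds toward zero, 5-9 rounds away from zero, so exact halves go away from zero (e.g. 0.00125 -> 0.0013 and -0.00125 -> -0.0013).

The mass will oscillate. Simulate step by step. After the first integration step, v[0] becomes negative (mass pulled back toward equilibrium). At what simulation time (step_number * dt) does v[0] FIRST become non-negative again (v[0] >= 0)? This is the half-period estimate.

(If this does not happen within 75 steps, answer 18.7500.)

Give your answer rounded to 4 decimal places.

Step 0: x=[4.6000] v=[0.0000]
Step 1: x=[4.5494] v=[-0.2026]
Step 2: x=[4.4518] v=[-0.3906]
Step 3: x=[4.3142] v=[-0.5503]
Step 4: x=[4.1467] v=[-0.6702]
Step 5: x=[3.9613] v=[-0.7416]
Step 6: x=[3.7715] v=[-0.7594]
Step 7: x=[3.5910] v=[-0.7222]
Step 8: x=[3.4328] v=[-0.6328]
Step 9: x=[3.3084] v=[-0.4976]
Step 10: x=[3.2268] v=[-0.3264]
Step 11: x=[3.1939] v=[-0.1315]
Step 12: x=[3.2121] v=[0.0729]
First v>=0 after going negative at step 12, time=3.0000

Answer: 3.0000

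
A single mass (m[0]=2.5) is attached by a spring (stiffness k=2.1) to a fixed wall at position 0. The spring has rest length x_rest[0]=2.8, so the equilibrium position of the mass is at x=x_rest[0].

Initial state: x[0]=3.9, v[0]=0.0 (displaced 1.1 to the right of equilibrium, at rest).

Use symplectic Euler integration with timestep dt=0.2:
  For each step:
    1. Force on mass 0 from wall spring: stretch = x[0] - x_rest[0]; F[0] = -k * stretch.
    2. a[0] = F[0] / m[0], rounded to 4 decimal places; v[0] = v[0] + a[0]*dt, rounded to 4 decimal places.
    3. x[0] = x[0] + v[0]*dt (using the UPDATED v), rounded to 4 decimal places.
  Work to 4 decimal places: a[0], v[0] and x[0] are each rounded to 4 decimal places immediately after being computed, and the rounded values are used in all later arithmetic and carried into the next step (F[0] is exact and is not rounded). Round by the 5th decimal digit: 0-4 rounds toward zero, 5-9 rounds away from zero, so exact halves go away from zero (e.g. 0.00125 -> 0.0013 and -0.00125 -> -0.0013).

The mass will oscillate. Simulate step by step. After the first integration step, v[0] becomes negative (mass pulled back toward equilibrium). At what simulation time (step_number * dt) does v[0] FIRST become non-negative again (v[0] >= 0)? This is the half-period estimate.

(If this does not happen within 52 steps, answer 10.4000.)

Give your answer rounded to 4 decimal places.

Step 0: x=[3.9000] v=[0.0000]
Step 1: x=[3.8630] v=[-0.1848]
Step 2: x=[3.7903] v=[-0.3634]
Step 3: x=[3.6843] v=[-0.5298]
Step 4: x=[3.5486] v=[-0.6784]
Step 5: x=[3.3878] v=[-0.8042]
Step 6: x=[3.2072] v=[-0.9030]
Step 7: x=[3.0129] v=[-0.9714]
Step 8: x=[2.8115] v=[-1.0072]
Step 9: x=[2.6097] v=[-1.0091]
Step 10: x=[2.4143] v=[-0.9771]
Step 11: x=[2.2318] v=[-0.9123]
Step 12: x=[2.0684] v=[-0.8168]
Step 13: x=[1.9296] v=[-0.6939]
Step 14: x=[1.8201] v=[-0.5477]
Step 15: x=[1.7435] v=[-0.3831]
Step 16: x=[1.7024] v=[-0.2056]
Step 17: x=[1.6982] v=[-0.0212]
Step 18: x=[1.7310] v=[0.1639]
First v>=0 after going negative at step 18, time=3.6000

Answer: 3.6000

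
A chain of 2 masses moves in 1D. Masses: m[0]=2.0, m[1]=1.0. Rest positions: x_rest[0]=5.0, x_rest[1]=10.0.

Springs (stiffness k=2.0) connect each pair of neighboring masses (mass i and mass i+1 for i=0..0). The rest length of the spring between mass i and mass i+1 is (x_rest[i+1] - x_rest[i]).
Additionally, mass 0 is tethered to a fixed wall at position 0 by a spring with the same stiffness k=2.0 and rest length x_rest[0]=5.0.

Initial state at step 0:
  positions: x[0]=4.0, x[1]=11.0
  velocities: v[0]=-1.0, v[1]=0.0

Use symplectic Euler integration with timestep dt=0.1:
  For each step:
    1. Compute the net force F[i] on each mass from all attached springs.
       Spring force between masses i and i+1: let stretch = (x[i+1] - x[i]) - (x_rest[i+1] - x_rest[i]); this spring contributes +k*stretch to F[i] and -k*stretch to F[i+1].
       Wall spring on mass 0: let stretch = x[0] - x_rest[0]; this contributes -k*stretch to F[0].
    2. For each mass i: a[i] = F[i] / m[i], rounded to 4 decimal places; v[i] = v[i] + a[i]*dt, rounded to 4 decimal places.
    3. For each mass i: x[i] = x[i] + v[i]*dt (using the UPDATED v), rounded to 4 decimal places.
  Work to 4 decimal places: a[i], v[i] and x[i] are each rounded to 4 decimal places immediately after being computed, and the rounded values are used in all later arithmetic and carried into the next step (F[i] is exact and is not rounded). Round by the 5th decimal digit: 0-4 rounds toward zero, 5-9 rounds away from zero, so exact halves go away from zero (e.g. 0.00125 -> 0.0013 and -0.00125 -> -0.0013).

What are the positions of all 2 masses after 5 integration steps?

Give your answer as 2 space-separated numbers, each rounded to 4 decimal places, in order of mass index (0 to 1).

Answer: 3.9547 10.4093

Derivation:
Step 0: x=[4.0000 11.0000] v=[-1.0000 0.0000]
Step 1: x=[3.9300 10.9600] v=[-0.7000 -0.4000]
Step 2: x=[3.8910 10.8794] v=[-0.3900 -0.8060]
Step 3: x=[3.8830 10.7590] v=[-0.0803 -1.2037]
Step 4: x=[3.9049 10.6011] v=[0.2190 -1.5789]
Step 5: x=[3.9547 10.4093] v=[0.4981 -1.9181]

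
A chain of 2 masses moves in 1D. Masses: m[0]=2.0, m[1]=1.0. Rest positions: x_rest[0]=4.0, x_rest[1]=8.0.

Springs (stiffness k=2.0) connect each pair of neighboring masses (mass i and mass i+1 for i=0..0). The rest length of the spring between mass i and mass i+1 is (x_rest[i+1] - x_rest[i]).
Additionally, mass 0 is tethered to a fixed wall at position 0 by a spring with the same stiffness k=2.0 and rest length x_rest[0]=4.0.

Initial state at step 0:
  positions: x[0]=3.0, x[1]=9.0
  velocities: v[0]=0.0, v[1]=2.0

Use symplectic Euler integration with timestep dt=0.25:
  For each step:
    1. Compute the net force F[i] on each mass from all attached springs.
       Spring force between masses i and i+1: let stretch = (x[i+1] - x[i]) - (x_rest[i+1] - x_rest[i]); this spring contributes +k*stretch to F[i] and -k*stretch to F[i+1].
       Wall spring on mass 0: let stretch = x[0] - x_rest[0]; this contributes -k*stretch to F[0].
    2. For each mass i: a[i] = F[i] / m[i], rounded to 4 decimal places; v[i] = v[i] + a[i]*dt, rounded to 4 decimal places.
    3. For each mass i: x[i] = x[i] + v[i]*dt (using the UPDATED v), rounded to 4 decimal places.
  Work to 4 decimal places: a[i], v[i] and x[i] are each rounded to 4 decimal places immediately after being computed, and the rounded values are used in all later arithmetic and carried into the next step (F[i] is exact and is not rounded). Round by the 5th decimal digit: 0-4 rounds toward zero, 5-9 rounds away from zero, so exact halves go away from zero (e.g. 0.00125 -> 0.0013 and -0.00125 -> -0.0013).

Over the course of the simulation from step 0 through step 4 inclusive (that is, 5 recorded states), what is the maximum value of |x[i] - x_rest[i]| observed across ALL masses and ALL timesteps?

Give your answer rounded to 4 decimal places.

Answer: 1.2500

Derivation:
Step 0: x=[3.0000 9.0000] v=[0.0000 2.0000]
Step 1: x=[3.1875 9.2500] v=[0.7500 1.0000]
Step 2: x=[3.5547 9.2422] v=[1.4688 -0.0313]
Step 3: x=[4.0552 9.0234] v=[2.0020 -0.8751]
Step 4: x=[4.6128 8.6836] v=[2.2303 -1.3592]
Max displacement = 1.2500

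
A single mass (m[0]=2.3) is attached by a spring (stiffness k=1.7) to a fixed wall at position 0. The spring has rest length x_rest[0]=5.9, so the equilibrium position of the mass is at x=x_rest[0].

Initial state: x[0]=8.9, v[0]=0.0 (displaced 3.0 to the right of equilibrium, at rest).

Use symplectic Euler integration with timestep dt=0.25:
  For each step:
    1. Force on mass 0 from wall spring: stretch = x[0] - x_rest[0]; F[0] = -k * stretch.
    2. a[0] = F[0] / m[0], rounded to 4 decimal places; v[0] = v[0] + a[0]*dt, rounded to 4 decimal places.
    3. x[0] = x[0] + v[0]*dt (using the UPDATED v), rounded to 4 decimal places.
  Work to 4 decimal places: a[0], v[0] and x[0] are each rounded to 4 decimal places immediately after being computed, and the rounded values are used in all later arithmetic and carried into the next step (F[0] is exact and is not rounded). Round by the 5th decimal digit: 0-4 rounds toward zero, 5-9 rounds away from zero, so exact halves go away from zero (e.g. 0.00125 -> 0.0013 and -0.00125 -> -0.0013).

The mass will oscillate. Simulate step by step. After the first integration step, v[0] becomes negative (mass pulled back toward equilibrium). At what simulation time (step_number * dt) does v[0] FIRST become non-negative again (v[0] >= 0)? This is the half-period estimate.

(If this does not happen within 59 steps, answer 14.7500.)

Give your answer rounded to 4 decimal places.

Step 0: x=[8.9000] v=[0.0000]
Step 1: x=[8.7614] v=[-0.5544]
Step 2: x=[8.4906] v=[-1.0831]
Step 3: x=[8.1002] v=[-1.5618]
Step 4: x=[7.6081] v=[-1.9684]
Step 5: x=[7.0371] v=[-2.2840]
Step 6: x=[6.4136] v=[-2.4941]
Step 7: x=[5.7664] v=[-2.5890]
Step 8: x=[5.1253] v=[-2.5643]
Step 9: x=[4.5200] v=[-2.4212]
Step 10: x=[3.9785] v=[-2.1662]
Step 11: x=[3.5257] v=[-1.8112]
Step 12: x=[3.1826] v=[-1.3725]
Step 13: x=[2.9650] v=[-0.8704]
Step 14: x=[2.8830] v=[-0.3281]
Step 15: x=[2.9404] v=[0.2294]
First v>=0 after going negative at step 15, time=3.7500

Answer: 3.7500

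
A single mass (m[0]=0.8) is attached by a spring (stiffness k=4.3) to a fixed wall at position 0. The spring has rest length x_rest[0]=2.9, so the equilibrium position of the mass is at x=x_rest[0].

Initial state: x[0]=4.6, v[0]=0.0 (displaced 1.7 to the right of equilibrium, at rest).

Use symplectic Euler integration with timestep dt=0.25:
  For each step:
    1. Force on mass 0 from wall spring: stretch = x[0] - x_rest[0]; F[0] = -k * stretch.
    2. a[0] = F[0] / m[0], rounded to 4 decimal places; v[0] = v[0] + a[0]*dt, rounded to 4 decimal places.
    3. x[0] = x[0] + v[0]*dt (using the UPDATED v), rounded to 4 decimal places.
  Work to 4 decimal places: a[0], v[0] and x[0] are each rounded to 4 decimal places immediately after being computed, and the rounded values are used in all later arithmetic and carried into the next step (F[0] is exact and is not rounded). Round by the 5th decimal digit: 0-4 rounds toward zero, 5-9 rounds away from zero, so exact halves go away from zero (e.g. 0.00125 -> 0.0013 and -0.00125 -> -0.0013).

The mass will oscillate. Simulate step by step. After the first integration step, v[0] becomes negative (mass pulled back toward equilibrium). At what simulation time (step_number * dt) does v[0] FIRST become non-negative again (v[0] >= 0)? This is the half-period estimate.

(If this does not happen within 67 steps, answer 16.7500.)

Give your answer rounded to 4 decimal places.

Step 0: x=[4.6000] v=[0.0000]
Step 1: x=[4.0289] v=[-2.2844]
Step 2: x=[3.0786] v=[-3.8014]
Step 3: x=[2.0683] v=[-4.0414]
Step 4: x=[1.3374] v=[-2.9238]
Step 5: x=[1.1314] v=[-0.8241]
Step 6: x=[1.5195] v=[1.5525]
First v>=0 after going negative at step 6, time=1.5000

Answer: 1.5000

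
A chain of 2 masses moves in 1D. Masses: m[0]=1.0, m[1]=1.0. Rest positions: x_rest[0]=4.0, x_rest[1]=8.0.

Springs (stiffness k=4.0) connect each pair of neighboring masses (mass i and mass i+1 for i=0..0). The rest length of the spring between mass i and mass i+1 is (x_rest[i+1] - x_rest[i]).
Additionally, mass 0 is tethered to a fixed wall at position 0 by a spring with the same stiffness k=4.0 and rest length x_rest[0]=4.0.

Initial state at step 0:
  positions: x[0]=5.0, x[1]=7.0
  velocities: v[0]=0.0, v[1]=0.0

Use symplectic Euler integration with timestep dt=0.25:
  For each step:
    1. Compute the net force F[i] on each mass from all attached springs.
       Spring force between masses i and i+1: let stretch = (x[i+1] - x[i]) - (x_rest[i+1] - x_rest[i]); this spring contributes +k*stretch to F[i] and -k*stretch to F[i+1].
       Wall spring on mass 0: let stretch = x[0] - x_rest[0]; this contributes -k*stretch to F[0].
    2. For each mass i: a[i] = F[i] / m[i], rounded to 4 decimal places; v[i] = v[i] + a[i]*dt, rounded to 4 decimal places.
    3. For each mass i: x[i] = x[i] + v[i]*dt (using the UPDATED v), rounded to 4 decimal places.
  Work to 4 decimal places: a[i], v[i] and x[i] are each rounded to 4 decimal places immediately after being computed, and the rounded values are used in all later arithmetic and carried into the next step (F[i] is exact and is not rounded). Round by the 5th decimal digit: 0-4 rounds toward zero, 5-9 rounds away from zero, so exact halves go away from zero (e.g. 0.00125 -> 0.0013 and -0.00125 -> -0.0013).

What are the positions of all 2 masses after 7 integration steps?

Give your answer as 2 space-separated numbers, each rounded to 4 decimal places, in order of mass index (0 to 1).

Step 0: x=[5.0000 7.0000] v=[0.0000 0.0000]
Step 1: x=[4.2500 7.5000] v=[-3.0000 2.0000]
Step 2: x=[3.2500 8.1875] v=[-4.0000 2.7500]
Step 3: x=[2.6719 8.6406] v=[-2.3125 1.8125]
Step 4: x=[2.9180 8.6016] v=[0.9843 -0.1562]
Step 5: x=[3.8555 8.1417] v=[3.7499 -1.8398]
Step 6: x=[4.9007 7.6102] v=[4.1806 -2.1260]
Step 7: x=[5.3981 7.4013] v=[1.9894 -0.8355]

Answer: 5.3981 7.4013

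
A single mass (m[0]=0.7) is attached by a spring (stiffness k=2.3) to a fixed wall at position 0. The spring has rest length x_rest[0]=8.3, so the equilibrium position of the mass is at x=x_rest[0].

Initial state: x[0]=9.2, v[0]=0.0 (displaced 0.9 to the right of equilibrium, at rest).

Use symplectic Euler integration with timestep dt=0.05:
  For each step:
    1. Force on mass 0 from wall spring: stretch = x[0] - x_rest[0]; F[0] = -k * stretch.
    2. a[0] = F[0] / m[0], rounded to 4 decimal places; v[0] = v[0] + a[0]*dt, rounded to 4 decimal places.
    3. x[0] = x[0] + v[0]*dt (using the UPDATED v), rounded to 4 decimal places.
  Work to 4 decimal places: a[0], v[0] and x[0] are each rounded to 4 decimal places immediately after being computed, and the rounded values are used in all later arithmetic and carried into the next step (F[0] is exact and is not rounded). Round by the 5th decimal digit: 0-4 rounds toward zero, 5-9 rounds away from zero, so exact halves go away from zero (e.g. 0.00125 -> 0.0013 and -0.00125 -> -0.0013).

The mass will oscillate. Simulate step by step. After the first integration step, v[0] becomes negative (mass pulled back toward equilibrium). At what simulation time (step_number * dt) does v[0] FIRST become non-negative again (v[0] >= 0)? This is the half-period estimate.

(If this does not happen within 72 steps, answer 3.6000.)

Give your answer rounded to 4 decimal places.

Answer: 1.7500

Derivation:
Step 0: x=[9.2000] v=[0.0000]
Step 1: x=[9.1926] v=[-0.1479]
Step 2: x=[9.1779] v=[-0.2945]
Step 3: x=[9.1560] v=[-0.4387]
Step 4: x=[9.1270] v=[-0.5793]
Step 5: x=[9.0912] v=[-0.7152]
Step 6: x=[9.0489] v=[-0.8452]
Step 7: x=[9.0005] v=[-0.9682]
Step 8: x=[8.9463] v=[-1.0833]
Step 9: x=[8.8868] v=[-1.1895]
Step 10: x=[8.8225] v=[-1.2859]
Step 11: x=[8.7539] v=[-1.3717]
Step 12: x=[8.6816] v=[-1.4463]
Step 13: x=[8.6062] v=[-1.5090]
Step 14: x=[8.5282] v=[-1.5593]
Step 15: x=[8.4484] v=[-1.5968]
Step 16: x=[8.3673] v=[-1.6212]
Step 17: x=[8.2857] v=[-1.6323]
Step 18: x=[8.2042] v=[-1.6300]
Step 19: x=[8.1235] v=[-1.6143]
Step 20: x=[8.0442] v=[-1.5853]
Step 21: x=[7.9670] v=[-1.5433]
Step 22: x=[7.8926] v=[-1.4886]
Step 23: x=[7.8215] v=[-1.4217]
Step 24: x=[7.7543] v=[-1.3431]
Step 25: x=[7.6916] v=[-1.2535]
Step 26: x=[7.6339] v=[-1.1536]
Step 27: x=[7.5817] v=[-1.0442]
Step 28: x=[7.5354] v=[-0.9262]
Step 29: x=[7.4954] v=[-0.8006]
Step 30: x=[7.4620] v=[-0.6684]
Step 31: x=[7.4355] v=[-0.5307]
Step 32: x=[7.4161] v=[-0.3887]
Step 33: x=[7.4039] v=[-0.2435]
Step 34: x=[7.3991] v=[-0.0963]
Step 35: x=[7.4017] v=[0.0517]
First v>=0 after going negative at step 35, time=1.7500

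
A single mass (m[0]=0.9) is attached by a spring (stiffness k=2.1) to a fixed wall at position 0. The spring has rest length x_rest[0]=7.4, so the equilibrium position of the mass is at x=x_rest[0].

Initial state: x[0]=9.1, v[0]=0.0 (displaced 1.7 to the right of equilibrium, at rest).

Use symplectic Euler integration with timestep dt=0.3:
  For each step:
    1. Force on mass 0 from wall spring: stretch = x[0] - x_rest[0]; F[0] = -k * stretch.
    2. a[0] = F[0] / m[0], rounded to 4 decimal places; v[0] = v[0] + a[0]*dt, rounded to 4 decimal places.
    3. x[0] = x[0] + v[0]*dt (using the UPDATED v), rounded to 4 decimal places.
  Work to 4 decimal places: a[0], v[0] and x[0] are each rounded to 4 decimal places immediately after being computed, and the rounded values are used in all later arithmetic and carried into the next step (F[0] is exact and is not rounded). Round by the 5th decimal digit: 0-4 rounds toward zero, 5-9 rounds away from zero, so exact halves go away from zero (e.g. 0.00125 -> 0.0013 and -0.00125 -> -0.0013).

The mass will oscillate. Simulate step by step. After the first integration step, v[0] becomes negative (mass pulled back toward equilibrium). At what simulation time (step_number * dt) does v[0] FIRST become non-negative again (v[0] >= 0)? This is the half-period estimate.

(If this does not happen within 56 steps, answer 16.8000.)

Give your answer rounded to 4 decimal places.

Step 0: x=[9.1000] v=[0.0000]
Step 1: x=[8.7430] v=[-1.1900]
Step 2: x=[8.1040] v=[-2.1301]
Step 3: x=[7.3171] v=[-2.6229]
Step 4: x=[6.5476] v=[-2.5649]
Step 5: x=[5.9571] v=[-1.9682]
Step 6: x=[5.6696] v=[-0.9582]
Step 7: x=[5.7455] v=[0.2531]
First v>=0 after going negative at step 7, time=2.1000

Answer: 2.1000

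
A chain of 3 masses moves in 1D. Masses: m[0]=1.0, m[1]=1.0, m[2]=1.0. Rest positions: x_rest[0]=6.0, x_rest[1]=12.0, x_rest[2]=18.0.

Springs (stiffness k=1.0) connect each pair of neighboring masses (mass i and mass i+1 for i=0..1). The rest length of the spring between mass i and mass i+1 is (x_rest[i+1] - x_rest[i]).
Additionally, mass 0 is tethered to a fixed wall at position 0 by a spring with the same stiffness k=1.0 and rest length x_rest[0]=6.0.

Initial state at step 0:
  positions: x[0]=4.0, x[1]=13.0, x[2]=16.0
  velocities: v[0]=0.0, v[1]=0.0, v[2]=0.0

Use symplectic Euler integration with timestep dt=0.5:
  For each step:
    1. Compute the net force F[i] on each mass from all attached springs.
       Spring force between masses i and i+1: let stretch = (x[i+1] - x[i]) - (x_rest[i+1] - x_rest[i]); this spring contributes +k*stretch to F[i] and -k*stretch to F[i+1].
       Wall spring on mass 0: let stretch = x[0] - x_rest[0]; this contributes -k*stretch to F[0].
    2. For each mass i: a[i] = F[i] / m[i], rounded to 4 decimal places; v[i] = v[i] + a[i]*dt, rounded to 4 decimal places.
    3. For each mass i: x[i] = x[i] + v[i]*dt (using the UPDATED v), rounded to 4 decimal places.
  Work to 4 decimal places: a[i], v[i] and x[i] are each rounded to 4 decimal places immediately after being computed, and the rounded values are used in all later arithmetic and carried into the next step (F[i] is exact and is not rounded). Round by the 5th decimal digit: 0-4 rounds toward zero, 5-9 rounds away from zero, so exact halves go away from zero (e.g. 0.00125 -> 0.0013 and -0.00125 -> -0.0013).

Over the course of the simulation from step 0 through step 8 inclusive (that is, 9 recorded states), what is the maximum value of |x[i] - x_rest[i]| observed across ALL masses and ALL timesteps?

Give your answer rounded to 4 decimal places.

Step 0: x=[4.0000 13.0000 16.0000] v=[0.0000 0.0000 0.0000]
Step 1: x=[5.2500 11.5000 16.7500] v=[2.5000 -3.0000 1.5000]
Step 2: x=[6.7500 9.7500 17.6875] v=[3.0000 -3.5000 1.8750]
Step 3: x=[7.3125 9.2344 18.1407] v=[1.1250 -1.0313 0.9063]
Step 4: x=[6.5274 10.4649 17.8673] v=[-1.5703 2.4609 -0.5469]
Step 5: x=[5.0948 12.5616 17.2433] v=[-2.8653 4.1934 -1.2481]
Step 6: x=[4.2552 13.9621 16.9488] v=[-1.6793 2.8009 -0.5890]
Step 7: x=[4.7785 13.6825 17.4077] v=[1.0466 -0.5592 0.9177]
Step 8: x=[6.3332 12.1082 18.4353] v=[3.1094 -3.1486 2.0551]
Max displacement = 2.7656

Answer: 2.7656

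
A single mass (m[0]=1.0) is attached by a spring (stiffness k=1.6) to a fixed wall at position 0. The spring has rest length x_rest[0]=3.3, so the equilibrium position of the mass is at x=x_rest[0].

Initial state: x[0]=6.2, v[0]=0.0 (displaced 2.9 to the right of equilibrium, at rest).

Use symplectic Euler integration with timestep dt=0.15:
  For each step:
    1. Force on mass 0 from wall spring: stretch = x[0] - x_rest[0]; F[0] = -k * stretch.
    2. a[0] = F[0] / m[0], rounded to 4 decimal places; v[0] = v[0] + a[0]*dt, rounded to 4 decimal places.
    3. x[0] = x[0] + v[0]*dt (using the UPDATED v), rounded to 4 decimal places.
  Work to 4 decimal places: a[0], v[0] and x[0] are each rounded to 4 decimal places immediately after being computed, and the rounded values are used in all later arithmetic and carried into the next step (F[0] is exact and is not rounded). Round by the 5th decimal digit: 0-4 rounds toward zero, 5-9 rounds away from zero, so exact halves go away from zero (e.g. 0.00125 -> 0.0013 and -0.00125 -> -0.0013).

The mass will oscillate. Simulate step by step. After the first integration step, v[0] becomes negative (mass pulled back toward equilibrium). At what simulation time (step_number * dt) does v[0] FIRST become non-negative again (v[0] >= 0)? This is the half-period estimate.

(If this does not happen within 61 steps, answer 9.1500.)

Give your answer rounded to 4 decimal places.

Answer: 2.5500

Derivation:
Step 0: x=[6.2000] v=[0.0000]
Step 1: x=[6.0956] v=[-0.6960]
Step 2: x=[5.8906] v=[-1.3670]
Step 3: x=[5.5923] v=[-1.9888]
Step 4: x=[5.2115] v=[-2.5390]
Step 5: x=[4.7618] v=[-2.9978]
Step 6: x=[4.2595] v=[-3.3486]
Step 7: x=[3.7227] v=[-3.5789]
Step 8: x=[3.1707] v=[-3.6803]
Step 9: x=[2.6233] v=[-3.6493]
Step 10: x=[2.1003] v=[-3.4869]
Step 11: x=[1.6205] v=[-3.1990]
Step 12: x=[1.2011] v=[-2.7959]
Step 13: x=[0.8573] v=[-2.2922]
Step 14: x=[0.6014] v=[-1.7060]
Step 15: x=[0.4427] v=[-1.0583]
Step 16: x=[0.3868] v=[-0.3725]
Step 17: x=[0.4358] v=[0.3267]
First v>=0 after going negative at step 17, time=2.5500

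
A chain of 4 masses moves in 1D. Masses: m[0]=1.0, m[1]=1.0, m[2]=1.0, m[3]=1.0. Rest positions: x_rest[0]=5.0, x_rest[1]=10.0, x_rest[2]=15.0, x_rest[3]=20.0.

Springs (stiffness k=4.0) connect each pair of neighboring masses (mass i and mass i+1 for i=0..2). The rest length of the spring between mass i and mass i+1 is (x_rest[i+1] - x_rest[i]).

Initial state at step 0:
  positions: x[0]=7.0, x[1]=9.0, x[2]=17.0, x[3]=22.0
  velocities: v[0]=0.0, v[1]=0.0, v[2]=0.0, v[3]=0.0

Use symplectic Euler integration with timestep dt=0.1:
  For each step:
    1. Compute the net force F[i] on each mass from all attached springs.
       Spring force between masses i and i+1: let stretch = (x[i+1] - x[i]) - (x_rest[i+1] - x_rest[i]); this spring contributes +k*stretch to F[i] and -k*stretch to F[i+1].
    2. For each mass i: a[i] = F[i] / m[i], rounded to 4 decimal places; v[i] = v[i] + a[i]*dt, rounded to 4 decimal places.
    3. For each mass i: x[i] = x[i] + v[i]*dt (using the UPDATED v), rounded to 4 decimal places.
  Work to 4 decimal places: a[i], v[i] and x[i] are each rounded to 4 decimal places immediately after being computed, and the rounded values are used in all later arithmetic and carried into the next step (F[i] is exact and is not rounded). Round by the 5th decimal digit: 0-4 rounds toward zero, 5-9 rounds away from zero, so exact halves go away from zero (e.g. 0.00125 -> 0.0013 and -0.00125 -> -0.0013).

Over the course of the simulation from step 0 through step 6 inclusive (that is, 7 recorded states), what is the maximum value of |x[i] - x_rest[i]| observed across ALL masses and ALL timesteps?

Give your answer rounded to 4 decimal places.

Answer: 2.3098

Derivation:
Step 0: x=[7.0000 9.0000 17.0000 22.0000] v=[0.0000 0.0000 0.0000 0.0000]
Step 1: x=[6.8800 9.2400 16.8800 22.0000] v=[-1.2000 2.4000 -1.2000 0.0000]
Step 2: x=[6.6544 9.6912 16.6592 21.9952] v=[-2.2560 4.5120 -2.2080 -0.0480]
Step 3: x=[6.3503 10.2997 16.3731 21.9770] v=[-3.0413 6.0845 -2.8608 -0.1824]
Step 4: x=[6.0042 10.9931 16.0682 21.9346] v=[-3.4615 6.9341 -3.0486 -0.4240]
Step 5: x=[5.6576 11.6900 15.7950 21.8575] v=[-3.4659 6.9686 -2.7321 -0.7706]
Step 6: x=[5.3523 12.3098 15.6001 21.7379] v=[-3.0529 6.1976 -1.9491 -1.1956]
Max displacement = 2.3098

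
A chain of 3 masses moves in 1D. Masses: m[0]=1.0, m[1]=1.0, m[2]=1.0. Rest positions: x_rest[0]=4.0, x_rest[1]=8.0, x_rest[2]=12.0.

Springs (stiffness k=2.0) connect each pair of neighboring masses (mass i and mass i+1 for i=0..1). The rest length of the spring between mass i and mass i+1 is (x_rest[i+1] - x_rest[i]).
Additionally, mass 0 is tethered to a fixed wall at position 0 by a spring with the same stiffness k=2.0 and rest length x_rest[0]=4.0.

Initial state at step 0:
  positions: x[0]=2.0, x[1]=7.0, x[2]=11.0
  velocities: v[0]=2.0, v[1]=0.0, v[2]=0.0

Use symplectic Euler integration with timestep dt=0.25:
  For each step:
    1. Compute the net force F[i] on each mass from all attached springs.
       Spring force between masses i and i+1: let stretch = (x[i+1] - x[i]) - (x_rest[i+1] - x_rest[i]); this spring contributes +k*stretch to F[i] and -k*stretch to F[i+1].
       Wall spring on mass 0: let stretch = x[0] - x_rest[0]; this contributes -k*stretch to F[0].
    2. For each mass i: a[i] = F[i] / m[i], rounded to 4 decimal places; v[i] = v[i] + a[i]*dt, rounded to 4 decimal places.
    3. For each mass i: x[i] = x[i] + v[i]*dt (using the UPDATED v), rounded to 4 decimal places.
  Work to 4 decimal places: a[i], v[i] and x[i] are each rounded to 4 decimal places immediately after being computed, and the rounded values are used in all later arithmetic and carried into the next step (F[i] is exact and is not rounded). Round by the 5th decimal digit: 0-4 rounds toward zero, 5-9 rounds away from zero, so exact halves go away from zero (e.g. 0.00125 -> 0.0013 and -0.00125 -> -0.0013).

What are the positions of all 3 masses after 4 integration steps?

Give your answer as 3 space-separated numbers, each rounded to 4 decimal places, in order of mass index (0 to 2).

Answer: 5.3262 7.1419 10.8838

Derivation:
Step 0: x=[2.0000 7.0000 11.0000] v=[2.0000 0.0000 0.0000]
Step 1: x=[2.8750 6.8750 11.0000] v=[3.5000 -0.5000 0.0000]
Step 2: x=[3.8906 6.7656 10.9844] v=[4.0625 -0.4375 -0.0625]
Step 3: x=[4.7793 6.8242 10.9414] v=[3.5547 0.2344 -0.1719]
Step 4: x=[5.3262 7.1419 10.8838] v=[2.1875 1.2706 -0.2305]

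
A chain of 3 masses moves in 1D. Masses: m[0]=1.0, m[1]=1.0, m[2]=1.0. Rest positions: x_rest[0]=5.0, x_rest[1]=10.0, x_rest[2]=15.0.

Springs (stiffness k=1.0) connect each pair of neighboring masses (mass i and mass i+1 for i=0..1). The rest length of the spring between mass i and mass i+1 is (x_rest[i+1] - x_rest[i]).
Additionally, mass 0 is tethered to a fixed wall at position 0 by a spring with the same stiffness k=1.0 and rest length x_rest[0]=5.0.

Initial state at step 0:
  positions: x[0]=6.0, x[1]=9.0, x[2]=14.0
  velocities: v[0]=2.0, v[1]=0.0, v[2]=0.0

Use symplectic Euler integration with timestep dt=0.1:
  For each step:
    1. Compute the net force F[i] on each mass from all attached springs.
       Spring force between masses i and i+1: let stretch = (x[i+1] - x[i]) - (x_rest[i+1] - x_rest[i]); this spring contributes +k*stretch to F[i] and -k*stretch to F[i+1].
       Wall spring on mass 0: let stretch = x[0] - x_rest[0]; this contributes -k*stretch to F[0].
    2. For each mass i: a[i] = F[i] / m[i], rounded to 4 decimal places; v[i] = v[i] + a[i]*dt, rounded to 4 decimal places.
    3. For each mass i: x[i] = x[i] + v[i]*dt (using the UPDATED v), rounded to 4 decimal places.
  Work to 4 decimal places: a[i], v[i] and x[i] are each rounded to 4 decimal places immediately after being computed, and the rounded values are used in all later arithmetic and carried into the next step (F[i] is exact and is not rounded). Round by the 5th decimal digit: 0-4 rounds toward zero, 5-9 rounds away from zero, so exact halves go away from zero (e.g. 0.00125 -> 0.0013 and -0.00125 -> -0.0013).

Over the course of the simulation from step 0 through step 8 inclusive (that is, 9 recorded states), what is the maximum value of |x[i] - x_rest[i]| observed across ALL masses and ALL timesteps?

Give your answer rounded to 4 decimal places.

Step 0: x=[6.0000 9.0000 14.0000] v=[2.0000 0.0000 0.0000]
Step 1: x=[6.1700 9.0200 14.0000] v=[1.7000 0.2000 0.0000]
Step 2: x=[6.3068 9.0613 14.0002] v=[1.3680 0.4130 0.0020]
Step 3: x=[6.4081 9.1244 14.0010] v=[1.0128 0.6314 0.0081]
Step 4: x=[6.4725 9.2091 14.0030] v=[0.6436 0.8474 0.0204]
Step 5: x=[6.4995 9.3144 14.0071] v=[0.2700 1.0531 0.0410]
Step 6: x=[6.4897 9.4385 14.0143] v=[-0.0985 1.2409 0.0717]
Step 7: x=[6.4444 9.5789 14.0257] v=[-0.4526 1.4036 0.1141]
Step 8: x=[6.3660 9.7324 14.0426] v=[-0.7836 1.5348 0.1694]
Max displacement = 1.4995

Answer: 1.4995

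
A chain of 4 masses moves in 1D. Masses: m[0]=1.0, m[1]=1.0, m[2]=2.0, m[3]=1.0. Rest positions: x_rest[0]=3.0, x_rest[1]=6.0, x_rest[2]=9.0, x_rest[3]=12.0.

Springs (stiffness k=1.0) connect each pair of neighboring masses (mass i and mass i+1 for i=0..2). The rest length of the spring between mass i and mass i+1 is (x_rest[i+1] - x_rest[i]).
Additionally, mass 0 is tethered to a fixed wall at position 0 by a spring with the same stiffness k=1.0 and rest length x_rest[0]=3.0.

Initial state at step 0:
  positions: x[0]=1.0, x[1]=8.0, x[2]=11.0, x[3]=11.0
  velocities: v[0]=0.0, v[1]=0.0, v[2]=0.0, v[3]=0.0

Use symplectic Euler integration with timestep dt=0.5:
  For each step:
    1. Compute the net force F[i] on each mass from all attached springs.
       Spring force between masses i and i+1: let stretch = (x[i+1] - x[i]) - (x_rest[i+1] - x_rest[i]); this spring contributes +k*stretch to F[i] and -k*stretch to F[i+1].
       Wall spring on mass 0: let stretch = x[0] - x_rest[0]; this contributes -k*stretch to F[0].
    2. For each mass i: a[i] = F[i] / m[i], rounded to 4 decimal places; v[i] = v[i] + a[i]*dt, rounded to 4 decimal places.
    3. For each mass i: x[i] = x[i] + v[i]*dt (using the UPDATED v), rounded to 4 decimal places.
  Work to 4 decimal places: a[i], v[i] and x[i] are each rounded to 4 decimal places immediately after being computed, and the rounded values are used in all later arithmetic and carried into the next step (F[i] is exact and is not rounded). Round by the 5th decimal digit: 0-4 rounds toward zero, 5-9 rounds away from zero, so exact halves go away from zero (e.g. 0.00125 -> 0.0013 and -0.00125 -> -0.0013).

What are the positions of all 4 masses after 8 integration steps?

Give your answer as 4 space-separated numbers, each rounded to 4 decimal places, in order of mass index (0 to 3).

Step 0: x=[1.0000 8.0000 11.0000 11.0000] v=[0.0000 0.0000 0.0000 0.0000]
Step 1: x=[2.5000 7.0000 10.6250 11.7500] v=[3.0000 -2.0000 -0.7500 1.5000]
Step 2: x=[4.5000 5.7813 9.9375 12.9688] v=[4.0000 -2.4375 -1.3750 2.4375]
Step 3: x=[5.6954 5.2813 9.1094 14.1798] v=[2.3907 -1.0001 -1.6563 2.4219]
Step 4: x=[5.3634 5.8418 8.4366 14.8732] v=[-0.6641 1.1210 -1.3457 1.3867]
Step 5: x=[3.8101 6.9314 8.2440 14.7074] v=[-3.1066 2.1792 -0.3853 -0.3316]
Step 6: x=[2.0846 7.5689 8.6952 13.6758] v=[-3.4510 1.2749 0.9024 -2.0633]
Step 7: x=[1.2090 7.1169 9.6282 12.1490] v=[-1.7512 -0.9041 1.8660 -3.0536]
Step 8: x=[1.5082 5.8157 10.5624 10.7420] v=[0.5983 -2.6024 1.8684 -2.8140]

Answer: 1.5082 5.8157 10.5624 10.7420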